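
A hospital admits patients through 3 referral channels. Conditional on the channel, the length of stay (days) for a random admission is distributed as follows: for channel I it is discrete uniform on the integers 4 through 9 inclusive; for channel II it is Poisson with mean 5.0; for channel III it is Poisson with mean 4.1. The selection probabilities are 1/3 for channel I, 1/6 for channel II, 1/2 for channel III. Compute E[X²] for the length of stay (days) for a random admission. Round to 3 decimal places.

30.511

For each component E[X²] = Var + (mean)², giving I: 45.1667; II: 30; III: 20.91.
Overall E[X²] = 0.333333·45.1667 + 0.166667·30 + 0.5·20.91 = 30.5106.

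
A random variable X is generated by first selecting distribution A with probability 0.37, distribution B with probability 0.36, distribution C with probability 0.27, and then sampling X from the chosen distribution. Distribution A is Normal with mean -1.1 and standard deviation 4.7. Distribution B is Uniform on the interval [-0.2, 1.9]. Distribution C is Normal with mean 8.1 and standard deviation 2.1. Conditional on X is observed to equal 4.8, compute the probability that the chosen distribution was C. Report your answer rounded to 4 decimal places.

Likelihoods f(4.8 | ·): A: 0.0386034; B: 0; C: 0.0552675.
Posterior ∝ prior × likelihood. Numerator for C: 0.27·0.0552675 = 0.0149222.
Normalizing constant: 0.37·0.0386034 + 0.36·0 + 0.27·0.0552675 = 0.0292055.
P(C | observation) = 0.0149222 / 0.0292055 = 0.510939.

0.5109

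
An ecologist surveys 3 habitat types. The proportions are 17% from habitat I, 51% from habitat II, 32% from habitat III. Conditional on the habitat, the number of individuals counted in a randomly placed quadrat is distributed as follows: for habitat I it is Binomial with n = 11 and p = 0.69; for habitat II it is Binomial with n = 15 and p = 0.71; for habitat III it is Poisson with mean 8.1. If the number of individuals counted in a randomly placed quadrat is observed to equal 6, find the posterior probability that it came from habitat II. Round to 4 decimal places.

0.0707

Likelihoods P(X=6 | ·): I: 0.14274; II: 0.00930114; III: 0.119067.
Posterior ∝ prior × likelihood. Numerator for II: 0.51·0.00930114 = 0.00474358.
Normalizing constant: 0.17·0.14274 + 0.51·0.00930114 + 0.32·0.119067 = 0.0671109.
P(II | observation) = 0.00474358 / 0.0671109 = 0.0706828.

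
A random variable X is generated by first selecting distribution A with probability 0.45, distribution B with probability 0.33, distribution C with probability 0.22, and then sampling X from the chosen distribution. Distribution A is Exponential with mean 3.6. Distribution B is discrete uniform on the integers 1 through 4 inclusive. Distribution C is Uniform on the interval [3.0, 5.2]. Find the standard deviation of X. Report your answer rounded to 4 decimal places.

2.5930

Per component, A: μ=3.6, E[X²]=25.92; B: μ=2.5, E[X²]=7.5; C: μ=4.1, E[X²]=17.2133.
E[X] = 0.45·3.6 + 0.33·2.5 + 0.22·4.1 = 3.347.
E[X²] = 0.45·25.92 + 0.33·7.5 + 0.22·17.2133 = 17.9259.
Var(X) = E[X²] − (E[X])² = 17.9259 − 11.2024 = 6.72352.
SD(X) = √6.72352 = 2.59298.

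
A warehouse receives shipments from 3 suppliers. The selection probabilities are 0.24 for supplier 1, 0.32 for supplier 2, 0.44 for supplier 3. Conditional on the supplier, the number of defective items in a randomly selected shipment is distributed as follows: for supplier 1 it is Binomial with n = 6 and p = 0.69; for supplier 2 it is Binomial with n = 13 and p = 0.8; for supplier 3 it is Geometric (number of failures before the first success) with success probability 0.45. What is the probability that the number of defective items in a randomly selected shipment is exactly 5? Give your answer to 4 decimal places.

Conditional on each supplier, P(X = 5): 1: 0.29091; 2: 0.00107961; 3: 0.0226478.
By total probability, P(X = 5) = 0.24·0.29091 + 0.32·0.00107961 + 0.44·0.0226478 = 0.0801289.

0.0801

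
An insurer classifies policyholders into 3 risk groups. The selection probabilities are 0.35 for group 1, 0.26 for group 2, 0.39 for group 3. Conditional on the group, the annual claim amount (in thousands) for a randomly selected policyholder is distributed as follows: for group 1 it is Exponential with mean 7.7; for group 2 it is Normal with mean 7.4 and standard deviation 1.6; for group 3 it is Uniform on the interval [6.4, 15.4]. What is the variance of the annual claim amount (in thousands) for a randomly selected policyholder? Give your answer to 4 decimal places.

Per component, 1: μ=7.7, E[X²]=118.58; 2: μ=7.4, E[X²]=57.32; 3: μ=10.9, E[X²]=125.56.
E[X] = 0.35·7.7 + 0.26·7.4 + 0.39·10.9 = 8.87.
E[X²] = 0.35·118.58 + 0.26·57.32 + 0.39·125.56 = 105.375.
Var(X) = E[X²] − (E[X])² = 105.375 − 78.6769 = 26.6977.

26.6977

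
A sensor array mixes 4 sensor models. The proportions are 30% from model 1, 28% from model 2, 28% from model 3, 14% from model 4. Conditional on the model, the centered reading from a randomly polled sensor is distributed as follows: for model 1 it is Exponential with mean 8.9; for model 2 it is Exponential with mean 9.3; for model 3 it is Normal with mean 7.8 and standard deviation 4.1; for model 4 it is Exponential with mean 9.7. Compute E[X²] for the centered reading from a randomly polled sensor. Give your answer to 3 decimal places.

For each component E[X²] = Var + (mean)², giving 1: 158.42; 2: 172.98; 3: 77.65; 4: 188.18.
Overall E[X²] = 0.3·158.42 + 0.28·172.98 + 0.28·77.65 + 0.14·188.18 = 144.048.

144.048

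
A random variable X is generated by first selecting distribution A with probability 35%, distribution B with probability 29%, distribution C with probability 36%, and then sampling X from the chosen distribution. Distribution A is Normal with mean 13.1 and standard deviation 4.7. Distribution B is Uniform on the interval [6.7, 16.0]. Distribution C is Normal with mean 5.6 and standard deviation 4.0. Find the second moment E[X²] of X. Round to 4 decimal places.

124.2933

For each component E[X²] = Var + (mean)², giving A: 193.7; B: 136.03; C: 47.36.
Overall E[X²] = 0.35·193.7 + 0.29·136.03 + 0.36·47.36 = 124.293.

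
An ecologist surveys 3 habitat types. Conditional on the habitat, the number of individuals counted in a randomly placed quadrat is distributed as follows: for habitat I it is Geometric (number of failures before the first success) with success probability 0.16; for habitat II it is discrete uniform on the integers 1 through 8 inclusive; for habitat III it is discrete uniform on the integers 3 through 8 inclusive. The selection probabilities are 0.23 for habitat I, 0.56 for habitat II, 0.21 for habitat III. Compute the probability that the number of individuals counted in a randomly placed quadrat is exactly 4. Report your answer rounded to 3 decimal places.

0.123

Conditional on each habitat, P(X = 4): I: 0.0796594; II: 0.125; III: 0.166667.
By total probability, P(X = 4) = 0.23·0.0796594 + 0.56·0.125 + 0.21·0.166667 = 0.123322.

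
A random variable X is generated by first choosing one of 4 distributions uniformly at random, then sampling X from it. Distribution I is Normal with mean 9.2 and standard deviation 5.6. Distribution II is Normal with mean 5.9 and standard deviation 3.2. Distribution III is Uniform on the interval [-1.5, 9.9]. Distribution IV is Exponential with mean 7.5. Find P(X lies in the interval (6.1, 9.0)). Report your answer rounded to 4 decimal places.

0.2253

Conditional on each component, P(6.1 < X < 9.0): I: 0.195819; II: 0.308747; III: 0.254386; IV: 0.142183.
By total probability, P(6.1 < X < 9.0) = 0.25·0.195819 + 0.25·0.308747 + 0.25·0.254386 + 0.25·0.142183 = 0.225284.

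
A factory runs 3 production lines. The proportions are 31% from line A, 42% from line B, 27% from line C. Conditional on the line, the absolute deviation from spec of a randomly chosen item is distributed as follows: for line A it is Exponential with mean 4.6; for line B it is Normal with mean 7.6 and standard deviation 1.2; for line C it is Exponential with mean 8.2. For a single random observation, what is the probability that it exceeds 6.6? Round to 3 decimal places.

0.530

Conditional on each line, P(X > 6.6): A: 0.238167; B: 0.797672; C: 0.447142.
By total probability, P(X > 6.6) = 0.31·0.238167 + 0.42·0.797672 + 0.27·0.447142 = 0.529582.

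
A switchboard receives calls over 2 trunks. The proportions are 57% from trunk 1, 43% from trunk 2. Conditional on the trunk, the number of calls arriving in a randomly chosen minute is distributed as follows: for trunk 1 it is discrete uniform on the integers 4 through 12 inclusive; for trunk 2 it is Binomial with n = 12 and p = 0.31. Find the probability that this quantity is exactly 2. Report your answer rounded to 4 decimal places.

Conditional on each trunk, P(X = 2): 1: 0; 2: 0.155152.
By total probability, P(X = 2) = 0.57·0 + 0.43·0.155152 = 0.0667155.

0.0667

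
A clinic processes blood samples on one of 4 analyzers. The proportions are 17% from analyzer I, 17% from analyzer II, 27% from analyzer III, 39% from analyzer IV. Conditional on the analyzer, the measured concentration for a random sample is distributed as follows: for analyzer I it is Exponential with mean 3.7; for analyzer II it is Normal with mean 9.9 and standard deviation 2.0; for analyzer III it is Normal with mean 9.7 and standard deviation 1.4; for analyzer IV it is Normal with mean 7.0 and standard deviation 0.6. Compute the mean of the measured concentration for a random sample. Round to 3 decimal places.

7.661

Component means — I: 3.7; II: 9.9; III: 9.7; IV: 7.
E[X] = 0.17·3.7 + 0.17·9.9 + 0.27·9.7 + 0.39·7 = 7.661.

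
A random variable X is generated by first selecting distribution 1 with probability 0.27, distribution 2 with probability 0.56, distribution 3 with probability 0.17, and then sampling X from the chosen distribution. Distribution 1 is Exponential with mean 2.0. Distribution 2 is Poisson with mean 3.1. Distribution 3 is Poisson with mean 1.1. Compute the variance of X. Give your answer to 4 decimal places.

3.6039

Per component, 1: μ=2, E[X²]=8; 2: μ=3.1, E[X²]=12.71; 3: μ=1.1, E[X²]=2.31.
E[X] = 0.27·2 + 0.56·3.1 + 0.17·1.1 = 2.463.
E[X²] = 0.27·8 + 0.56·12.71 + 0.17·2.31 = 9.6703.
Var(X) = E[X²] − (E[X])² = 9.6703 − 6.06637 = 3.60393.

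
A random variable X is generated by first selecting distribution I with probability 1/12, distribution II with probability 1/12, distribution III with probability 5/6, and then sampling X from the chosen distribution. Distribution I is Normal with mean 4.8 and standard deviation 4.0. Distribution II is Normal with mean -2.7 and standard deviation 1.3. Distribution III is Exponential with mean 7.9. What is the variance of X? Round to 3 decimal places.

Per component, I: μ=4.8, E[X²]=39.04; II: μ=-2.7, E[X²]=8.98; III: μ=7.9, E[X²]=124.82.
E[X] = 0.0833333·4.8 + 0.0833333·-2.7 + 0.833333·7.9 = 6.75833.
E[X²] = 0.0833333·39.04 + 0.0833333·8.98 + 0.833333·124.82 = 108.018.
Var(X) = E[X²] − (E[X])² = 108.018 − 45.6751 = 62.3433.

62.343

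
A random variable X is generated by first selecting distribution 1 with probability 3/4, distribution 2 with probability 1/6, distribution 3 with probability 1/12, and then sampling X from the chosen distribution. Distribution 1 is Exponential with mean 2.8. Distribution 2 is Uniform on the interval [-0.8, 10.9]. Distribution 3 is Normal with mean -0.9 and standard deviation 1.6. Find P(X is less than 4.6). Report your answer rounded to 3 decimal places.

Conditional on each component, P(X < 4.6): 1: 0.806573; 2: 0.461538; 3: 0.999706.
By total probability, P(X < 4.6) = 0.75·0.806573 + 0.166667·0.461538 + 0.0833333·0.999706 = 0.765162.

0.765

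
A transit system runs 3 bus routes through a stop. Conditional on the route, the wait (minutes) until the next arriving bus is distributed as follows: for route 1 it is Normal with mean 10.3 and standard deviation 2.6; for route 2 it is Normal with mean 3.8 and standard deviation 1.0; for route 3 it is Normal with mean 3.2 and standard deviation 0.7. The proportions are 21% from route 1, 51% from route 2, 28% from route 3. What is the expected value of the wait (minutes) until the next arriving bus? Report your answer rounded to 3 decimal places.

4.997

Component means — 1: 10.3; 2: 3.8; 3: 3.2.
E[X] = 0.21·10.3 + 0.51·3.8 + 0.28·3.2 = 4.997.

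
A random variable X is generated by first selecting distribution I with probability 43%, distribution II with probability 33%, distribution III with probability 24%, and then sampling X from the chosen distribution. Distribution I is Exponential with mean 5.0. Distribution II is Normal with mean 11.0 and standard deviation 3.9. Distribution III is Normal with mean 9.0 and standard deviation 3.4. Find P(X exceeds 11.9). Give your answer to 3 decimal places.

Conditional on each component, P(X > 11.9): I: 0.0925506; II: 0.408747; III: 0.196846.
By total probability, P(X > 11.9) = 0.43·0.0925506 + 0.33·0.408747 + 0.24·0.196846 = 0.221926.

0.222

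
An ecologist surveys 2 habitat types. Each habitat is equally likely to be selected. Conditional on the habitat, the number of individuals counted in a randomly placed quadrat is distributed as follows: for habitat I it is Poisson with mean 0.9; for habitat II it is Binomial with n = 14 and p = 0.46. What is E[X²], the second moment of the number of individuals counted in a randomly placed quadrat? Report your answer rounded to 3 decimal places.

For each component E[X²] = Var + (mean)², giving I: 1.71; II: 44.9512.
Overall E[X²] = 0.5·1.71 + 0.5·44.9512 = 23.3306.

23.331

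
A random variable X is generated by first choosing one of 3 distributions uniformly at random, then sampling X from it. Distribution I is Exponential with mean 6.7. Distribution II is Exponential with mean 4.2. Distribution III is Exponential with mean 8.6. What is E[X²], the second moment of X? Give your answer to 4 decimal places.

90.9933

For each component E[X²] = Var + (mean)², giving I: 89.78; II: 35.28; III: 147.92.
Overall E[X²] = 0.333333·89.78 + 0.333333·35.28 + 0.333333·147.92 = 90.9933.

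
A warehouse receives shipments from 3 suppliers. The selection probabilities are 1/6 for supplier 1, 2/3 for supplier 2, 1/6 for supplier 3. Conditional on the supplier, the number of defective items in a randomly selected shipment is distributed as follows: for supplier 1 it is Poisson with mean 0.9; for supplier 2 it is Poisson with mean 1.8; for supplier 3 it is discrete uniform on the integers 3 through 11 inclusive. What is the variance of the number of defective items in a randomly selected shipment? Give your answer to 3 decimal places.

6.589

Per component, 1: μ=0.9, E[X²]=1.71; 2: μ=1.8, E[X²]=5.04; 3: μ=7, E[X²]=55.6667.
E[X] = 0.166667·0.9 + 0.666667·1.8 + 0.166667·7 = 2.51667.
E[X²] = 0.166667·1.71 + 0.666667·5.04 + 0.166667·55.6667 = 12.9228.
Var(X) = E[X²] − (E[X])² = 12.9228 − 6.33361 = 6.58917.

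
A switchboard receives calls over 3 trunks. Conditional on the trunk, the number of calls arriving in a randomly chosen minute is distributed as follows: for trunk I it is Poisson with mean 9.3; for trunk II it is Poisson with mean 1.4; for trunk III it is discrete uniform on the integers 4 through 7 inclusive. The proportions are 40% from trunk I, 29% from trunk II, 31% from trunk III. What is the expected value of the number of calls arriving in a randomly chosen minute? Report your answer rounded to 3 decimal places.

Component means — I: 9.3; II: 1.4; III: 5.5.
E[X] = 0.4·9.3 + 0.29·1.4 + 0.31·5.5 = 5.831.

5.831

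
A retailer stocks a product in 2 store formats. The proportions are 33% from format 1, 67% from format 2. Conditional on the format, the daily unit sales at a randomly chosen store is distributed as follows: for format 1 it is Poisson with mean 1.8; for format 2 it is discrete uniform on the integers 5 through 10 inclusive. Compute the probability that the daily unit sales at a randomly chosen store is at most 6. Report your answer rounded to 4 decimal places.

0.5525

Conditional on each format, P(X ≤ 6): 1: 0.997431; 2: 0.333333.
By total probability, P(X ≤ 6) = 0.33·0.997431 + 0.67·0.333333 = 0.552485.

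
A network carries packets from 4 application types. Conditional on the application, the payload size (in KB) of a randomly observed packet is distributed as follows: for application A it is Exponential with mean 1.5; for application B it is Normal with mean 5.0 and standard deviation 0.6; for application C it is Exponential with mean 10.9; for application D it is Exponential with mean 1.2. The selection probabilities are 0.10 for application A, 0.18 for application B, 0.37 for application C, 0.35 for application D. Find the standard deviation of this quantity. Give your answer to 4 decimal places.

Per component, A: μ=1.5, E[X²]=4.5; B: μ=5, E[X²]=25.36; C: μ=10.9, E[X²]=237.62; D: μ=1.2, E[X²]=2.88.
E[X] = 0.1·1.5 + 0.18·5 + 0.37·10.9 + 0.35·1.2 = 5.503.
E[X²] = 0.1·4.5 + 0.18·25.36 + 0.37·237.62 + 0.35·2.88 = 93.9422.
Var(X) = E[X²] − (E[X])² = 93.9422 − 30.283 = 63.6592.
SD(X) = √63.6592 = 7.97867.

7.9787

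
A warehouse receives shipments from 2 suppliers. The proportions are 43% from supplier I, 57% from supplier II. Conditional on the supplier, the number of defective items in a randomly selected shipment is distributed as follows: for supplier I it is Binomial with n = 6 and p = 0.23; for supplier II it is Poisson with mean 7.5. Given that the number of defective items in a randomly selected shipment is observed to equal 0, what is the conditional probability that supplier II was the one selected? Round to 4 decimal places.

Likelihoods P(X=0 | ·): I: 0.208422; II: 0.000553084.
Posterior ∝ prior × likelihood. Numerator for II: 0.57·0.000553084 = 0.000315258.
Normalizing constant: 0.43·0.208422 + 0.57·0.000553084 = 0.0899369.
P(II | observation) = 0.000315258 / 0.0899369 = 0.00350533.

0.0035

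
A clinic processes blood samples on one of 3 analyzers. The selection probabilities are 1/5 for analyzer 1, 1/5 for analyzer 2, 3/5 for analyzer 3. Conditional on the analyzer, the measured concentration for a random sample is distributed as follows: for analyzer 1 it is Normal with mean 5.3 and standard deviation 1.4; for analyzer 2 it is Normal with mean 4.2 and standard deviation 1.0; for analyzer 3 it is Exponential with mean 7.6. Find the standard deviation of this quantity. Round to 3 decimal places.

6.109

Per component, 1: μ=5.3, E[X²]=30.05; 2: μ=4.2, E[X²]=18.64; 3: μ=7.6, E[X²]=115.52.
E[X] = 0.2·5.3 + 0.2·4.2 + 0.6·7.6 = 6.46.
E[X²] = 0.2·30.05 + 0.2·18.64 + 0.6·115.52 = 79.05.
Var(X) = E[X²] − (E[X])² = 79.05 − 41.7316 = 37.3184.
SD(X) = √37.3184 = 6.10888.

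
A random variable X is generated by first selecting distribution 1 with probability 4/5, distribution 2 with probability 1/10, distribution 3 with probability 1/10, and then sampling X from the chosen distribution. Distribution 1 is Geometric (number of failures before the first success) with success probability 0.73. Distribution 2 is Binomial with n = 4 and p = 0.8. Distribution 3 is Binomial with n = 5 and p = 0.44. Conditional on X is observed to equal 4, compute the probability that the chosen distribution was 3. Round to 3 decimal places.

Likelihoods P(X=4 | ·): 1: 0.00387952; 2: 0.4096; 3: 0.104947.
Posterior ∝ prior × likelihood. Numerator for 3: 0.1·0.104947 = 0.0104947.
Normalizing constant: 0.8·0.00387952 + 0.1·0.4096 + 0.1·0.104947 = 0.0545583.
P(3 | observation) = 0.0104947 / 0.0545583 = 0.192357.

0.192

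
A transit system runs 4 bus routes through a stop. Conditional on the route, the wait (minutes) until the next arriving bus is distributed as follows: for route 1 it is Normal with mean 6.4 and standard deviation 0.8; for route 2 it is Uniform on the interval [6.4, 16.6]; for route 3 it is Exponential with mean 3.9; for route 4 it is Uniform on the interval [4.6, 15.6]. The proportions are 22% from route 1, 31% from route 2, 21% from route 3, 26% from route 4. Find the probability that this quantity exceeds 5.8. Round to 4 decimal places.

Conditional on each route, P(X > 5.8): 1: 0.773373; 2: 1; 3: 0.226009; 4: 0.890909.
By total probability, P(X > 5.8) = 0.22·0.773373 + 0.31·1 + 0.21·0.226009 + 0.26·0.890909 = 0.75924.

0.7592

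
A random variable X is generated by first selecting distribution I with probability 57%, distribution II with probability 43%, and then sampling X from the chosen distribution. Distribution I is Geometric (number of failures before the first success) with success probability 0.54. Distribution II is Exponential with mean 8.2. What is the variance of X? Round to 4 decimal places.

43.0466

Per component, I: μ=0.851852, E[X²]=2.30316; II: μ=8.2, E[X²]=134.48.
E[X] = 0.57·0.851852 + 0.43·8.2 = 4.01156.
E[X²] = 0.57·2.30316 + 0.43·134.48 = 59.1392.
Var(X) = E[X²] − (E[X])² = 59.1392 − 16.0926 = 43.0466.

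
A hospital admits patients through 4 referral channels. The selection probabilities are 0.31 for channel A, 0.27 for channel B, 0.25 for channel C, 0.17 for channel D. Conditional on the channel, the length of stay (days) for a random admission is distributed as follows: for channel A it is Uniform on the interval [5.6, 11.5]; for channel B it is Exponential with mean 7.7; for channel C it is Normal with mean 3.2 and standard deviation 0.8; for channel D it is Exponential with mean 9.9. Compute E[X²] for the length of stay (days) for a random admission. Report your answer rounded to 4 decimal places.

For each component E[X²] = Var + (mean)², giving A: 76.0033; B: 118.58; C: 10.88; D: 196.02.
Overall E[X²] = 0.31·76.0033 + 0.27·118.58 + 0.25·10.88 + 0.17·196.02 = 91.621.

91.6210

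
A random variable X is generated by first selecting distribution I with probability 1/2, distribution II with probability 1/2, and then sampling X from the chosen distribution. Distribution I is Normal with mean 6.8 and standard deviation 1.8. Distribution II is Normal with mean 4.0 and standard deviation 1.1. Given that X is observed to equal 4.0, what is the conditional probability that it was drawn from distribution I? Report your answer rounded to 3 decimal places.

0.154

Likelihoods f(4.0 | ·): I: 0.066099; II: 0.362675.
Posterior ∝ prior × likelihood. Numerator for I: 0.5·0.066099 = 0.0330495.
Normalizing constant: 0.5·0.066099 + 0.5·0.362675 = 0.214387.
P(I | observation) = 0.0330495 / 0.214387 = 0.154158.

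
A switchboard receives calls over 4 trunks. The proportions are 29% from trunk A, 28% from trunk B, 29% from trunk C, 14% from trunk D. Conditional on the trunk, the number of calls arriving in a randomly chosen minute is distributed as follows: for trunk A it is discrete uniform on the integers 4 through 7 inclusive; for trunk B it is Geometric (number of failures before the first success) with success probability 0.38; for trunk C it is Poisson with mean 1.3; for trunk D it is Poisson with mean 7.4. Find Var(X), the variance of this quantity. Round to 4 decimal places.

Per component, A: μ=5.5, E[X²]=31.5; B: μ=1.63158, E[X²]=6.95568; C: μ=1.3, E[X²]=2.99; D: μ=7.4, E[X²]=62.16.
E[X] = 0.29·5.5 + 0.28·1.63158 + 0.29·1.3 + 0.14·7.4 = 3.46484.
E[X²] = 0.29·31.5 + 0.28·6.95568 + 0.29·2.99 + 0.14·62.16 = 20.6521.
Var(X) = E[X²] − (E[X])² = 20.6521 − 12.0051 = 8.64696.

8.6470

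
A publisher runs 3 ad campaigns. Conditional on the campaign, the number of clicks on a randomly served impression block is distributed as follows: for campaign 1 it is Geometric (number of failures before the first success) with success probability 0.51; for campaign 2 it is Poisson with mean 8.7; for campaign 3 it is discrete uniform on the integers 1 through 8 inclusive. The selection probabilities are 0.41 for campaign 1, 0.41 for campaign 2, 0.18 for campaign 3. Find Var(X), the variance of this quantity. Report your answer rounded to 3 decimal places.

17.579

Per component, 1: μ=0.960784, E[X²]=2.807; 2: μ=8.7, E[X²]=84.39; 3: μ=4.5, E[X²]=25.5.
E[X] = 0.41·0.960784 + 0.41·8.7 + 0.18·4.5 = 4.77092.
E[X²] = 0.41·2.807 + 0.41·84.39 + 0.18·25.5 = 40.3408.
Var(X) = E[X²] − (E[X])² = 40.3408 − 22.7617 = 17.5791.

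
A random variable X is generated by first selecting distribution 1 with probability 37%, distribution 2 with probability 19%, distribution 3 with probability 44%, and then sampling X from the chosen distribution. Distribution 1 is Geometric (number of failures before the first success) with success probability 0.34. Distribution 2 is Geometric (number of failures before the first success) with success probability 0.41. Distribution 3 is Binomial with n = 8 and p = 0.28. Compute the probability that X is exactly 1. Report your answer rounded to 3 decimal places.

0.228

Conditional on each component, P(X = 1): 1: 0.2244; 2: 0.2419; 3: 0.224686.
By total probability, P(X = 1) = 0.37·0.2244 + 0.19·0.2419 + 0.44·0.224686 = 0.227851.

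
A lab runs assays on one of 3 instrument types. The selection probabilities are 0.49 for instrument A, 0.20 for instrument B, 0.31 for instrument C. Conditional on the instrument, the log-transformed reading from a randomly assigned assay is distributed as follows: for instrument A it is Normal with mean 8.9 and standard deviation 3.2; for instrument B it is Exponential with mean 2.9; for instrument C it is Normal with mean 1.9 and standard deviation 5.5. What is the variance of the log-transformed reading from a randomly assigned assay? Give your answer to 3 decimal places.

27.110

Per component, A: μ=8.9, E[X²]=89.45; B: μ=2.9, E[X²]=16.82; C: μ=1.9, E[X²]=33.86.
E[X] = 0.49·8.9 + 0.2·2.9 + 0.31·1.9 = 5.53.
E[X²] = 0.49·89.45 + 0.2·16.82 + 0.31·33.86 = 57.6911.
Var(X) = E[X²] − (E[X])² = 57.6911 − 30.5809 = 27.1102.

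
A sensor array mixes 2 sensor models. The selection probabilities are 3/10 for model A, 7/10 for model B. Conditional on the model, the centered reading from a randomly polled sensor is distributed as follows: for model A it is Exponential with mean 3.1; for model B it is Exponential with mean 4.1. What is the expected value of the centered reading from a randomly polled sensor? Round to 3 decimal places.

Component means — A: 3.1; B: 4.1.
E[X] = 0.3·3.1 + 0.7·4.1 = 3.8.

3.800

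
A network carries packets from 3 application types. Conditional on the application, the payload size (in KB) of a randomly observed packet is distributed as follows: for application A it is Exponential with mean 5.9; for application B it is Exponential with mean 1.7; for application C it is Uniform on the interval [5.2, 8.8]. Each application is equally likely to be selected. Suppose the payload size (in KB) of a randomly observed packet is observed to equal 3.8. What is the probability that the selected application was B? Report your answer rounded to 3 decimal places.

Likelihoods f(3.8 | ·): A: 0.0890088; B: 0.062918; C: 0.
Posterior ∝ prior × likelihood. Numerator for B: 0.333333·0.062918 = 0.0209727.
Normalizing constant: 0.333333·0.0890088 + 0.333333·0.062918 + 0.333333·0 = 0.0506423.
P(B | observation) = 0.0209727 / 0.0506423 = 0.414134.

0.414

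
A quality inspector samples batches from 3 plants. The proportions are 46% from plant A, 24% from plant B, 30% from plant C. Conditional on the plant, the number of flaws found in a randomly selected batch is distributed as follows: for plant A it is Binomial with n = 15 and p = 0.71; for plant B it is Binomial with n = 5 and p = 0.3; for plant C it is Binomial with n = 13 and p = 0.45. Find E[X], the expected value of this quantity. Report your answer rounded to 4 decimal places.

7.0140

Component means — A: 10.65; B: 1.5; C: 5.85.
E[X] = 0.46·10.65 + 0.24·1.5 + 0.3·5.85 = 7.014.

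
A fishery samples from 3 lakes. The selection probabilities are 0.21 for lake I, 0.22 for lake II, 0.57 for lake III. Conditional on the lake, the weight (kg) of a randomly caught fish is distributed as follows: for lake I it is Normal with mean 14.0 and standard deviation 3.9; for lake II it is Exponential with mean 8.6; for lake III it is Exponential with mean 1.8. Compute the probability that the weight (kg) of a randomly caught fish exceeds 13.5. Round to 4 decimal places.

Conditional on each lake, P(X > 13.5): I: 0.551007; II: 0.208094; III: 0.000553084.
By total probability, P(X > 13.5) = 0.21·0.551007 + 0.22·0.208094 + 0.57·0.000553084 = 0.161807.

0.1618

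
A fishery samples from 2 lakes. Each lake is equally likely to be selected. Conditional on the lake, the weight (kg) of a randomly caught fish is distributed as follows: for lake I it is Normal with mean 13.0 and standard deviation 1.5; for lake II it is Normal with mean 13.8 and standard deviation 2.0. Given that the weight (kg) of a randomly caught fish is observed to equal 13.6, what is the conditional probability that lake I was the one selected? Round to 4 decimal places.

0.5530

Likelihoods f(13.6 | ·): I: 0.245513; II: 0.198476.
Posterior ∝ prior × likelihood. Numerator for I: 0.5·0.245513 = 0.122757.
Normalizing constant: 0.5·0.245513 + 0.5·0.198476 = 0.221995.
P(I | observation) = 0.122757 / 0.221995 = 0.552971.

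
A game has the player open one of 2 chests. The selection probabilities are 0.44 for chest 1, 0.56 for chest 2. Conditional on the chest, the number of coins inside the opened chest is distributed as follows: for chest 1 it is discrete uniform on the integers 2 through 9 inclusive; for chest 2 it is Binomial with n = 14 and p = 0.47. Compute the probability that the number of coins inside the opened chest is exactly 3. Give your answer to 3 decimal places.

0.075

Conditional on each chest, P(X = 3): 1: 0.125; 2: 0.0350291.
By total probability, P(X = 3) = 0.44·0.125 + 0.56·0.0350291 = 0.0746163.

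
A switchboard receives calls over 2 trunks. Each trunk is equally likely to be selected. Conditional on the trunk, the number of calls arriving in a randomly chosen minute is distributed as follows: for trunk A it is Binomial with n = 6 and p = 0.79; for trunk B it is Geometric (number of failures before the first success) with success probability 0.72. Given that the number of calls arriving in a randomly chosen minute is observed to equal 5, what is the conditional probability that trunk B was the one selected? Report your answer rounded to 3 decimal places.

Likelihoods P(X=5 | ·): A: 0.387709; B: 0.00123915.
Posterior ∝ prior × likelihood. Numerator for B: 0.5·0.00123915 = 0.000619573.
Normalizing constant: 0.5·0.387709 + 0.5·0.00123915 = 0.194474.
P(B | observation) = 0.000619573 / 0.194474 = 0.00318589.

0.003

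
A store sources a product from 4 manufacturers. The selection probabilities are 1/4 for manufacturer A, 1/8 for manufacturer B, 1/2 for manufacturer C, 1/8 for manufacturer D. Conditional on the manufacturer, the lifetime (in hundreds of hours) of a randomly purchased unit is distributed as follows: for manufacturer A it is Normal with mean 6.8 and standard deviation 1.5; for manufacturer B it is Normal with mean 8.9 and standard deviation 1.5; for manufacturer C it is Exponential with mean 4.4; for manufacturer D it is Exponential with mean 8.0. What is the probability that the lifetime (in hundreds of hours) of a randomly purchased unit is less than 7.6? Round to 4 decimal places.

Conditional on each manufacturer, P(X < 7.6): A: 0.703099; B: 0.193062; C: 0.822231; D: 0.613259.
By total probability, P(X < 7.6) = 0.25·0.703099 + 0.125·0.193062 + 0.5·0.822231 + 0.125·0.613259 = 0.687681.

0.6877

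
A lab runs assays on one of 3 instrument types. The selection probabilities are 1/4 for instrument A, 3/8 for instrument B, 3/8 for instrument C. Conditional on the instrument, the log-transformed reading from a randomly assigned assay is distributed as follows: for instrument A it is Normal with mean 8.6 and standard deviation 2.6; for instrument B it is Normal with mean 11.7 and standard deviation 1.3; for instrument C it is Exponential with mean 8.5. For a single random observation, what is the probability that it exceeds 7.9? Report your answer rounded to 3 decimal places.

Conditional on each instrument, P(X > 7.9): A: 0.606124; B: 0.998267; C: 0.394786.
By total probability, P(X > 7.9) = 0.25·0.606124 + 0.375·0.998267 + 0.375·0.394786 = 0.673926.

0.674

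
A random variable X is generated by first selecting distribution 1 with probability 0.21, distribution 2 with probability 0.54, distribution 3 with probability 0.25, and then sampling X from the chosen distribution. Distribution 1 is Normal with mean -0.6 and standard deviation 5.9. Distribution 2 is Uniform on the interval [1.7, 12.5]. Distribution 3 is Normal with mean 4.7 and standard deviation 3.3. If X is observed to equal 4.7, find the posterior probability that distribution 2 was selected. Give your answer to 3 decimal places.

Likelihoods f(4.7 | ·): 1: 0.045168; 2: 0.0925926; 3: 0.120892.
Posterior ∝ prior × likelihood. Numerator for 2: 0.54·0.0925926 = 0.05.
Normalizing constant: 0.21·0.045168 + 0.54·0.0925926 + 0.25·0.120892 = 0.0897082.
P(2 | observation) = 0.05 / 0.0897082 = 0.557363.

0.557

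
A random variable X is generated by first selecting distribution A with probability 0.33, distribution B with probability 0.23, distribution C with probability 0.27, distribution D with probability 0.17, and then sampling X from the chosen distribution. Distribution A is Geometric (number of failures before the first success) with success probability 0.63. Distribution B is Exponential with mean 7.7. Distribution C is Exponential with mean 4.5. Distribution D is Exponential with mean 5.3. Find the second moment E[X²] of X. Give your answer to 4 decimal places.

48.1805

For each component E[X²] = Var + (mean)², giving A: 1.27715; B: 118.58; C: 40.5; D: 56.18.
Overall E[X²] = 0.33·1.27715 + 0.23·118.58 + 0.27·40.5 + 0.17·56.18 = 48.1805.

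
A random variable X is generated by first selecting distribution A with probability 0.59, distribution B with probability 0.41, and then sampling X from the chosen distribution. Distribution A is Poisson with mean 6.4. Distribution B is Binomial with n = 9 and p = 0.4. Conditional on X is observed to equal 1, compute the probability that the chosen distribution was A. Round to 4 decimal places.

0.2020

Likelihoods P(X=1 | ·): A: 0.010634; B: 0.0604662.
Posterior ∝ prior × likelihood. Numerator for A: 0.59·0.010634 = 0.00627404.
Normalizing constant: 0.59·0.010634 + 0.41·0.0604662 = 0.0310652.
P(A | observation) = 0.00627404 / 0.0310652 = 0.201964.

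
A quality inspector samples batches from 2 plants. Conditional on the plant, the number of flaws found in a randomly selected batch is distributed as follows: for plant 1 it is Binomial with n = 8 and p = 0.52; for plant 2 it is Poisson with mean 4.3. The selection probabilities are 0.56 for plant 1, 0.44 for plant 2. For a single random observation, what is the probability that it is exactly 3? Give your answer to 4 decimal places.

0.1915

Conditional on each plant, P(X = 3): 1: 0.200634; 2: 0.179799.
By total probability, P(X = 3) = 0.56·0.200634 + 0.44·0.179799 = 0.191467.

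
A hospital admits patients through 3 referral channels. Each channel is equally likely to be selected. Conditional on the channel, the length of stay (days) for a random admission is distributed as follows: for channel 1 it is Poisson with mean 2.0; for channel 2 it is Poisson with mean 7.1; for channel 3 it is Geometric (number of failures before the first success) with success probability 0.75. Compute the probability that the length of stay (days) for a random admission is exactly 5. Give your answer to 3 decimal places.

0.054

Conditional on each channel, P(X = 5): 1: 0.0360894; 2: 0.124057; 3: 0.000732422.
By total probability, P(X = 5) = 0.333333·0.0360894 + 0.333333·0.124057 + 0.333333·0.000732422 = 0.0536261.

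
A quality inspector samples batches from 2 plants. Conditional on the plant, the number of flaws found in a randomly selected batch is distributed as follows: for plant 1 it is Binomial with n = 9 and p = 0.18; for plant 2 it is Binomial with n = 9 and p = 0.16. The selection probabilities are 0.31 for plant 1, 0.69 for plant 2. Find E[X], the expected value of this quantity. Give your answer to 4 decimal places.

1.4958

Component means — 1: 1.62; 2: 1.44.
E[X] = 0.31·1.62 + 0.69·1.44 = 1.4958.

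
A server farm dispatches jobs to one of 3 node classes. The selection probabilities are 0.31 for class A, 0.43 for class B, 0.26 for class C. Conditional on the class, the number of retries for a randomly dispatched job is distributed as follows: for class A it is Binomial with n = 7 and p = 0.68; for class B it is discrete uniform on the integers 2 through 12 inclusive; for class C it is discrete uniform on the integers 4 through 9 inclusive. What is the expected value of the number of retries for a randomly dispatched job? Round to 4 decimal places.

6.1756

Component means — A: 4.76; B: 7; C: 6.5.
E[X] = 0.31·4.76 + 0.43·7 + 0.26·6.5 = 6.1756.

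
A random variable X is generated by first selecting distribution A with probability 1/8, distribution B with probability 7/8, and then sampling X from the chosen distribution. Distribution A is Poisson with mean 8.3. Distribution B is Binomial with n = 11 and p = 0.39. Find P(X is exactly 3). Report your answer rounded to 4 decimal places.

0.1671

Conditional on each component, P(X = 3): A: 0.0236831; B: 0.187636.
By total probability, P(X = 3) = 0.125·0.0236831 + 0.875·0.187636 = 0.167142.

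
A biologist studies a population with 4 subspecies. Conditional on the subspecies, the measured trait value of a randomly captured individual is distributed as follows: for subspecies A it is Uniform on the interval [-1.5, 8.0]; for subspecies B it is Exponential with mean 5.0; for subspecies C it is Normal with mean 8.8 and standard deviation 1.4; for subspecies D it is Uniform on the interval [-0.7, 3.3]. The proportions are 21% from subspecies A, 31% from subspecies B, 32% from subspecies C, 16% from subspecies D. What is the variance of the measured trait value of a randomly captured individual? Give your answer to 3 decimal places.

Per component, A: μ=3.25, E[X²]=18.0833; B: μ=5, E[X²]=50; C: μ=8.8, E[X²]=79.4; D: μ=1.3, E[X²]=3.02333.
E[X] = 0.21·3.25 + 0.31·5 + 0.32·8.8 + 0.16·1.3 = 5.2565.
E[X²] = 0.21·18.0833 + 0.31·50 + 0.32·79.4 + 0.16·3.02333 = 45.1892.
Var(X) = E[X²] − (E[X])² = 45.1892 − 27.6308 = 17.5584.

17.558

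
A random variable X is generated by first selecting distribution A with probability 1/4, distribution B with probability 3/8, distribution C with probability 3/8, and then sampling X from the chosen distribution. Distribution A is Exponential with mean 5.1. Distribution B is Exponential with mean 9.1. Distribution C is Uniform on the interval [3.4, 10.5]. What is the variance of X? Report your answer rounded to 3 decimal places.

41.602

Per component, A: μ=5.1, E[X²]=52.02; B: μ=9.1, E[X²]=165.62; C: μ=6.95, E[X²]=52.5033.
E[X] = 0.25·5.1 + 0.375·9.1 + 0.375·6.95 = 7.29375.
E[X²] = 0.25·52.02 + 0.375·165.62 + 0.375·52.5033 = 94.8012.
Var(X) = E[X²] − (E[X])² = 94.8012 − 53.1988 = 41.6025.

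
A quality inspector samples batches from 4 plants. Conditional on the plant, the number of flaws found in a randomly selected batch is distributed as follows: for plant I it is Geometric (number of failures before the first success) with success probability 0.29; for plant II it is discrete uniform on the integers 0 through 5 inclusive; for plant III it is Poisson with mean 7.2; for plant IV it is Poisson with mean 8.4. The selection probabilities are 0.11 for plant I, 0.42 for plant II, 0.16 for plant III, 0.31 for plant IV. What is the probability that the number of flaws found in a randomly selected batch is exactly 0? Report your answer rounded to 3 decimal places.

Conditional on each plant, P(X = 0): I: 0.29; II: 0.166667; III: 0.000746586; IV: 0.000224867.
By total probability, P(X = 0) = 0.11·0.29 + 0.42·0.166667 + 0.16·0.000746586 + 0.31·0.000224867 = 0.102089.

0.102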